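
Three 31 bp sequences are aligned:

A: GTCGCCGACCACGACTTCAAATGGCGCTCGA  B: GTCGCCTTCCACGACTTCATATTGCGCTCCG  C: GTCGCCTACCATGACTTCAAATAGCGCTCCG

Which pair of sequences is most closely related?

B and C

A–B: 6/31 differ, p = 0.194, d = 0.224.
A–C: 5/31 differ, p = 0.161, d = 0.182.
B–C: 4/31 differ, p = 0.129, d = 0.142.
The smallest distance is between B and C.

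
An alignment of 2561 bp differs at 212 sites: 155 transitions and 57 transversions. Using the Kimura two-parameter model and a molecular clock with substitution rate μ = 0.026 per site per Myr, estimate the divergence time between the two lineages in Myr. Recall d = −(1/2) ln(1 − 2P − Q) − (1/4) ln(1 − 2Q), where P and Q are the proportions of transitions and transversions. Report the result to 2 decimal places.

P = 155/2561 ≈ 0.060523 and Q = 57/2561 ≈ 0.022257.
Under the Kimura two-parameter model, d = −½ ln(1 − 2P − Q) − ¼ ln(1 − 2Q).
1 − 2P − Q = 0.856697, giving −½ ln(0.856697) = 0.077335.
1 − 2Q = 0.955486, giving −¼ ln(0.955486) = 0.011384.
d = 0.077335 + 0.011384 = 0.088719.
Under a molecular clock d = 2μt, so t = d/(2μ) = 0.088719 / (2 × 0.026) = 1.71 Myr.

1.71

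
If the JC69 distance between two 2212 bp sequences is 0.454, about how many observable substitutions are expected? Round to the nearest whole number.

Invert JC69: p = (3/4)(1 − e^(−4d/3)) = 0.75 × (1 − e^(-0.605333)) = 0.75 × (1 − 0.545893) = 0.340580.
Expected differing sites = pL ≈ 0.340580 × 2212 = 753.36296 ≈ 753.

753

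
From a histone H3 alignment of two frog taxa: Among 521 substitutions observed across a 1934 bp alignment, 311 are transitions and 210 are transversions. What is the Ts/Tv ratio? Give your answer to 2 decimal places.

1.48

R = 311/210 = 1.480952… ≈ 1.48 (to 2 d.p.).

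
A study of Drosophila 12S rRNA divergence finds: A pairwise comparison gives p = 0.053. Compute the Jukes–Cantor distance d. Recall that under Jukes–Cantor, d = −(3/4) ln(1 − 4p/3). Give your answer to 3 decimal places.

d = −(3/4) ln(1 − 4p/3) = −0.75 ln(1 − 0.070667) = −0.75 ln(0.929333)
  = −0.75 × (-0.073288) = 0.054966 substitutions/site.

0.055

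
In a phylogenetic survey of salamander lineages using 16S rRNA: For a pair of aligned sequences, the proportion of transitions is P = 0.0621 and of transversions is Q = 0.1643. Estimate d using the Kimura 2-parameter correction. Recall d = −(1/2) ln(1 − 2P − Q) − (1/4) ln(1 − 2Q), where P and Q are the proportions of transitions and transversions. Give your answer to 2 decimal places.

Under the Kimura two-parameter model, d = −½ ln(1 − 2P − Q) − ¼ ln(1 − 2Q).
1 − 2P − Q = 0.7115, giving −½ ln(0.7115) = 0.170190.
1 − 2Q = 0.6714, giving −¼ ln(0.6714) = 0.099598.
d = 0.170190 + 0.099598 = 0.269788.

0.27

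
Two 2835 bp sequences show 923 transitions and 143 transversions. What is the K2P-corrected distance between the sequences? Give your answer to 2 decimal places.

P = 923/2835 ≈ 0.325573 and Q = 143/2835 ≈ 0.050441.
Under the Kimura two-parameter model, d = −½ ln(1 − 2P − Q) − ¼ ln(1 − 2Q).
1 − 2P − Q = 0.298413, giving −½ ln(0.298413) = 0.604638.
1 − 2Q = 0.899118, giving −¼ ln(0.899118) = 0.026585.
d = 0.604638 + 0.026585 = 0.631223.

0.63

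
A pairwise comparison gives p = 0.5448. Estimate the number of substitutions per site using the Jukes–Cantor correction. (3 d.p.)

0.972

d = −(3/4) ln(1 − 4p/3) = −0.75 ln(1 − 0.7264) = −0.75 ln(0.2736)
  = −0.75 × (-1.296088) = 0.972066 substitutions/site.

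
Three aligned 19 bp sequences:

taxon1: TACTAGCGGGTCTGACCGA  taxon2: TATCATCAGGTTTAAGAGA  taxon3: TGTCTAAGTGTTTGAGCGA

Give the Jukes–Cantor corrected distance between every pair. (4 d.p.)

d(taxon1,taxon2) = 0.6181, d(taxon1,taxon3) = 0.7489, d(taxon2,taxon3) = 0.6181

taxon1–taxon2: 8/19 sites differ → p ≈ 0.421053, d = −0.75 ln(1 − 0.561404) = 0.618132 ≈ 0.6181.
taxon1–taxon3: 9/19 sites differ → p ≈ 0.473684, d = −0.75 ln(1 − 0.631579) = 0.748897 ≈ 0.7489.
taxon2–taxon3: 8/19 sites differ → p ≈ 0.421053, d = −0.75 ln(1 − 0.561404) = 0.618132 ≈ 0.6181.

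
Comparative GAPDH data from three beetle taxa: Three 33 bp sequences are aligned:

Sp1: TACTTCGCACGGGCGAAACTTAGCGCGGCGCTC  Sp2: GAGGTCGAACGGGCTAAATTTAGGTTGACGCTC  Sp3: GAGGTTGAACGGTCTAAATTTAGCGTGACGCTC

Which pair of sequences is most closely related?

Sp1–Sp2: 10/33 differ, p = 0.303, d = 0.388.
Sp1–Sp3: 10/33 differ, p = 0.303, d = 0.388.
Sp2–Sp3: 4/33 differ, p = 0.121, d = 0.132.
The smallest distance is between Sp2 and Sp3.

Sp2 and Sp3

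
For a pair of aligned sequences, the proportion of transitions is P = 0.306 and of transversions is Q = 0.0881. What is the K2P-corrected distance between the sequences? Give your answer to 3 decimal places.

Under the Kimura two-parameter model, d = −½ ln(1 − 2P − Q) − ¼ ln(1 − 2Q).
1 − 2P − Q = 0.2999, giving −½ ln(0.2999) = 0.602153.
1 − 2Q = 0.8238, giving −¼ ln(0.8238) = 0.048457.
d = 0.602153 + 0.048457 = 0.650610.

0.651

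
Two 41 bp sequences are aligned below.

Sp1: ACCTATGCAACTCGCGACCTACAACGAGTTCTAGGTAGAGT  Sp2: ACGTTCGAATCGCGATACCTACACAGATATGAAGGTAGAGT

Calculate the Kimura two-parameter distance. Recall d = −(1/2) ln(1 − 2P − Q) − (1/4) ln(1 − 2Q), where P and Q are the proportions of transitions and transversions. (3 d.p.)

0.479

Of 41 sites, 1 differences are transitions and 13 are transversions, so P = 1/41 ≈ 0.02439 and Q = 13/41 ≈ 0.317073.
Under the Kimura two-parameter model, d = −½ ln(1 − 2P − Q) − ¼ ln(1 − 2Q).
1 − 2P − Q = 0.634147, giving −½ ln(0.634147) = 0.227737.
1 − 2Q = 0.365854, giving −¼ ln(0.365854) = 0.251380.
d = 0.227737 + 0.251380 = 0.479117.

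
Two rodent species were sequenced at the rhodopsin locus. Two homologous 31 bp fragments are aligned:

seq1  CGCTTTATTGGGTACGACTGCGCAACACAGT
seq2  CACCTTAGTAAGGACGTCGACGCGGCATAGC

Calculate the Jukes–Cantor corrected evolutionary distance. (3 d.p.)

The sequences differ at 13 of 31 sites, so p = 13/31 ≈ 0.419355.
d = −(3/4) ln(1 − 4p/3) = −0.75 ln(1 − 0.55914) = −0.75 ln(0.44086)
  = −0.75 × (-0.819028) = 0.614271 substitutions/site.

0.614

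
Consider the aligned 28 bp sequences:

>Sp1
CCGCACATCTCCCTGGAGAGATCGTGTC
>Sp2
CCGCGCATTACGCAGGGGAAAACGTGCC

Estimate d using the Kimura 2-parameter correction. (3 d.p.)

0.431

Of 28 sites, 5 differences are transitions and 4 are transversions, so P = 5/28 ≈ 0.178571 and Q = 4/28 ≈ 0.142857.
Under the Kimura two-parameter model, d = −½ ln(1 − 2P − Q) − ¼ ln(1 − 2Q).
1 − 2P − Q = 0.500001, giving −½ ln(0.500001) = 0.346573.
1 − 2Q = 0.714286, giving −¼ ln(0.714286) = 0.084118.
d = 0.346573 + 0.084118 = 0.430691.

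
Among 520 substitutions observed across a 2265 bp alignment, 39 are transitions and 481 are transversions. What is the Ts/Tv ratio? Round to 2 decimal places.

R = 39/481 = 0.081081… ≈ 0.08 (to 2 d.p.).

0.08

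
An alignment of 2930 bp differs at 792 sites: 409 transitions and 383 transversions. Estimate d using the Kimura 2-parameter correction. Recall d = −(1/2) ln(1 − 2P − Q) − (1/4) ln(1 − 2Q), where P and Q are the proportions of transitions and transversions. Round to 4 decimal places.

P = 409/2930 ≈ 0.13959 and Q = 383/2930 ≈ 0.130717.
Under the Kimura two-parameter model, d = −½ ln(1 − 2P − Q) − ¼ ln(1 − 2Q).
1 − 2P − Q = 0.590103, giving −½ ln(0.590103) = 0.263729.
1 − 2Q = 0.738566, giving −¼ ln(0.738566) = 0.075761.
d = 0.263729 + 0.075761 = 0.339490.

0.3395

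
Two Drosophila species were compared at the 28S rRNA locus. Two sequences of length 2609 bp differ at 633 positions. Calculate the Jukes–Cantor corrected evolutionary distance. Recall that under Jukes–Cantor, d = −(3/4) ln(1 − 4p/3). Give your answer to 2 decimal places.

0.29

p = 633/2609 ≈ 0.242622.
d = −(3/4) ln(1 − 4p/3) = −0.75 ln(1 − 0.323496) = −0.75 ln(0.676504)
  = −0.75 × (-0.390817) = 0.293113 substitutions/site.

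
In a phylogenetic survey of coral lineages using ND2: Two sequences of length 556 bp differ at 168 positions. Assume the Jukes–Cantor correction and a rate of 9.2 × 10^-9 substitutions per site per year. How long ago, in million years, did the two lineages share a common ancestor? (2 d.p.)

21.02

p = 168/556 ≈ 0.302158.
d = −(3/4) ln(1 − 4p/3) = −0.75 ln(1 − 0.402877) = −0.75 ln(0.597123)
  = −0.75 × (-0.515632) = 0.386724 substitutions/site.
Under a molecular clock d = 2μt, so t = d/(2μ) = 0.386724 / (2 × 9.2 × 10^-9) = 21.02 million years.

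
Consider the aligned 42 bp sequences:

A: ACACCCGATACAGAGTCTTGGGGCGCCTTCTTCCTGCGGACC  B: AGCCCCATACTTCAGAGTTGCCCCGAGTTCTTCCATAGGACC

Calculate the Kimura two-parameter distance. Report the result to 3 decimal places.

0.761

Of 42 sites, 2 differences are transitions and 17 are transversions, so P = 2/42 ≈ 0.047619 and Q = 17/42 ≈ 0.404762.
Under the Kimura two-parameter model, d = −½ ln(1 − 2P − Q) − ¼ ln(1 − 2Q).
1 − 2P − Q = 0.5, giving −½ ln(0.5) = 0.346574.
1 − 2Q = 0.190476, giving −¼ ln(0.190476) = 0.414557.
d = 0.346574 + 0.414557 = 0.761131.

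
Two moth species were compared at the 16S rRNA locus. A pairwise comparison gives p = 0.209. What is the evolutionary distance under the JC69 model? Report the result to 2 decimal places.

d = −(3/4) ln(1 − 4p/3) = −0.75 ln(1 − 0.278667) = −0.75 ln(0.721333)
  = −0.75 × (-0.326654) = 0.244991 substitutions/site.

0.24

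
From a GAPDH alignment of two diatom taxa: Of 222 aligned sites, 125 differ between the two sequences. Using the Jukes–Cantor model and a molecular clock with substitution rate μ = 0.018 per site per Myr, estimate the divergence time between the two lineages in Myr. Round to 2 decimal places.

p = 125/222 ≈ 0.563063.
d = −(3/4) ln(1 − 4p/3) = −0.75 ln(1 − 0.750751) = −0.75 ln(0.249249)
  = −0.75 × (-1.389303) = 1.041977 substitutions/site.
Under a molecular clock d = 2μt, so t = d/(2μ) = 1.041977 / (2 × 0.018) = 28.94 Myr.

28.94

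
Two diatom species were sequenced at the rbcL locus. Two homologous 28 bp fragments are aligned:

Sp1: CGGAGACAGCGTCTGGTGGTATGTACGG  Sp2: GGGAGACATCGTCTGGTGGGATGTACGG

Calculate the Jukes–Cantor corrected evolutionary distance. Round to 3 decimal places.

0.116

The sequences differ at 3 of 28 sites (1, 9, 20), so p = 3/28 ≈ 0.107143.
d = −(3/4) ln(1 − 4p/3) = −0.75 ln(1 − 0.142857) = −0.75 ln(0.857143)
  = −0.75 × (-0.154151) = 0.115613 substitutions/site.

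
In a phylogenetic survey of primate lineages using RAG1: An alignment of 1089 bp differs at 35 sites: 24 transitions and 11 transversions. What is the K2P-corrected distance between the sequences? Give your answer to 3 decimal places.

P = 24/1089 ≈ 0.022039 and Q = 11/1089 ≈ 0.010101.
Under the Kimura two-parameter model, d = −½ ln(1 − 2P − Q) − ¼ ln(1 − 2Q).
1 − 2P − Q = 0.945821, giving −½ ln(0.945821) = 0.027851.
1 − 2Q = 0.979798, giving −¼ ln(0.979798) = 0.005102.
d = 0.027851 + 0.005102 = 0.032953.

0.033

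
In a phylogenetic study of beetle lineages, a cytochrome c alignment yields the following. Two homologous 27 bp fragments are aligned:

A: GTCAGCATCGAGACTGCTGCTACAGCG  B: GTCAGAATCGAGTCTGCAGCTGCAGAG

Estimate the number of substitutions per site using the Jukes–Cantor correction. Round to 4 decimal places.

0.2127

The sequences differ at 5 of 27 sites (6, 13, 18, 22, 26), so p = 5/27 ≈ 0.185185.
d = −(3/4) ln(1 − 4p/3) = −0.75 ln(1 − 0.246913) = −0.75 ln(0.753087)
  = −0.75 × (-0.283575) = 0.212681 substitutions/site.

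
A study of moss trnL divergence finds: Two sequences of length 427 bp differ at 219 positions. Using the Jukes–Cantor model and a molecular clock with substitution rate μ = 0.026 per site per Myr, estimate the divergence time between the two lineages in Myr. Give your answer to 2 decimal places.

p = 219/427 ≈ 0.512881.
d = −(3/4) ln(1 − 4p/3) = −0.75 ln(1 − 0.683841) = −0.75 ln(0.316159)
  = −0.75 × (-1.151510) = 0.863633 substitutions/site.
Under a molecular clock d = 2μt, so t = d/(2μ) = 0.863633 / (2 × 0.026) = 16.61 Myr.

16.61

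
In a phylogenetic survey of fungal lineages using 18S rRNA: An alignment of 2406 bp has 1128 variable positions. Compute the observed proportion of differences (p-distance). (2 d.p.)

p = 1128/2406 = 0.468827… ≈ 0.47 (to 2 d.p.).

0.47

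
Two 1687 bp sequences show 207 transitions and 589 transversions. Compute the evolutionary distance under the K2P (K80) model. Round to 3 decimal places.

0.751

P = 207/1687 ≈ 0.122703 and Q = 589/1687 ≈ 0.34914.
Under the Kimura two-parameter model, d = −½ ln(1 − 2P − Q) − ¼ ln(1 − 2Q).
1 − 2P − Q = 0.405454, giving −½ ln(0.405454) = 0.451374.
1 − 2Q = 0.30172, giving −¼ ln(0.30172) = 0.299564.
d = 0.451374 + 0.299564 = 0.750938.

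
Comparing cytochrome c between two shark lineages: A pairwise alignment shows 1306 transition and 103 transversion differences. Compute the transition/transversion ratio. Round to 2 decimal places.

R = 1306/103 = 12.679611… ≈ 12.68 (to 2 d.p.).

12.68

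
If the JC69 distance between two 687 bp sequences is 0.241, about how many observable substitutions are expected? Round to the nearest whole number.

142

Invert JC69: p = (3/4)(1 − e^(−4d/3)) = 0.75 × (1 − e^(-0.321333)) = 0.75 × (1 − 0.725182) = 0.206114.
Expected differing sites = pL ≈ 0.206114 × 687 = 141.600318 ≈ 142.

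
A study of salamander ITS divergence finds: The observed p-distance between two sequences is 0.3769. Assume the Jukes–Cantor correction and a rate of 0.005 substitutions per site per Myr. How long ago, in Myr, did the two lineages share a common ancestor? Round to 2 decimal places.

52.37

d = −(3/4) ln(1 − 4p/3) = −0.75 ln(1 − 0.502533) = −0.75 ln(0.497467)
  = −0.75 × (-0.698226) = 0.523670 substitutions/site.
Under a molecular clock d = 2μt, so t = d/(2μ) = 0.523670 / (2 × 0.005) = 52.37 Myr.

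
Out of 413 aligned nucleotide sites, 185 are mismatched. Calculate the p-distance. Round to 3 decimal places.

0.448

p = 185/413 = 0.447941… ≈ 0.448 (to 3 d.p.).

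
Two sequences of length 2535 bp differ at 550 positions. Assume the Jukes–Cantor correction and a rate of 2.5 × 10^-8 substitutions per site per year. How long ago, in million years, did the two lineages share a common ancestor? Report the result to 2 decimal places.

p = 550/2535 ≈ 0.216963.
d = −(3/4) ln(1 − 4p/3) = −0.75 ln(1 − 0.289284) = −0.75 ln(0.710716)
  = −0.75 × (-0.341482) = 0.256112 substitutions/site.
Under a molecular clock d = 2μt, so t = d/(2μ) = 0.256112 / (2 × 2.5 × 10^-8) = 5.12 million years.

5.12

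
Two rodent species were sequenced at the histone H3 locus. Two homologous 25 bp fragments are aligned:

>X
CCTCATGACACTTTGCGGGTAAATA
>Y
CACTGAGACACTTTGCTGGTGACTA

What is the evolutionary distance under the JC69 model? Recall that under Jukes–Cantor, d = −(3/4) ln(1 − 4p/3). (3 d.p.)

The sequences differ at 8 of 25 sites (2, 3, 4, 5, 6, 17, 21, 23), so p = 8/25 = 0.32.
d = −(3/4) ln(1 − 4p/3) = −0.75 ln(1 − 0.426667) = −0.75 ln(0.573333)
  = −0.75 × (-0.556289) = 0.417217 substitutions/site.

0.417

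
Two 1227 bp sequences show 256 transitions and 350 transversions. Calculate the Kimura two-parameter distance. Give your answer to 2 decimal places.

0.82

P = 256/1227 ≈ 0.208639 and Q = 350/1227 ≈ 0.285249.
Under the Kimura two-parameter model, d = −½ ln(1 − 2P − Q) − ¼ ln(1 − 2Q).
1 − 2P − Q = 0.297473, giving −½ ln(0.297473) = 0.606216.
1 − 2Q = 0.429502, giving −¼ ln(0.429502) = 0.211282.
d = 0.606216 + 0.211282 = 0.817498.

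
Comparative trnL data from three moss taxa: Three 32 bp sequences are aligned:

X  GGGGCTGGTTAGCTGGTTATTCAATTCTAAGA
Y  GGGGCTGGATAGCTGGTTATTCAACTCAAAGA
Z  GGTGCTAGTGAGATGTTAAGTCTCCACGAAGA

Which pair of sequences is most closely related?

X–Y: 3/32 differ, p = 0.094, d = 0.100.
X–Z: 12/32 differ, p = 0.375, d = 0.520.
Y–Z: 12/32 differ, p = 0.375, d = 0.520.
The smallest distance is between X and Y.

X and Y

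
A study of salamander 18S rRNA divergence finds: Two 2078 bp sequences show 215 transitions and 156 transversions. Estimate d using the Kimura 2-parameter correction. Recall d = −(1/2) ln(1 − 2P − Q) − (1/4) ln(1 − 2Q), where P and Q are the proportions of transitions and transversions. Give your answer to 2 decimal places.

0.21

P = 215/2078 ≈ 0.103465 and Q = 156/2078 ≈ 0.075072.
Under the Kimura two-parameter model, d = −½ ln(1 − 2P − Q) − ¼ ln(1 − 2Q).
1 − 2P − Q = 0.717998, giving −½ ln(0.717998) = 0.165644.
1 − 2Q = 0.849856, giving −¼ ln(0.849856) = 0.040672.
d = 0.165644 + 0.040672 = 0.206316.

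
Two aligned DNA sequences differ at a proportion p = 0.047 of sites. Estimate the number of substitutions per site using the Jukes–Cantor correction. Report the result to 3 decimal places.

d = −(3/4) ln(1 − 4p/3) = −0.75 ln(1 − 0.062667) = −0.75 ln(0.937333)
  = −0.75 × (-0.064717) = 0.048538 substitutions/site.

0.049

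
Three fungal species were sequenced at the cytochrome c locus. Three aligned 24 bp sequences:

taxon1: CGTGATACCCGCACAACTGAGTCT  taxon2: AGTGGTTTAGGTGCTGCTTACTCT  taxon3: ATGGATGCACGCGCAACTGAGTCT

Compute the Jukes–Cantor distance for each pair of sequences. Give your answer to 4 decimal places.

d(taxon1,taxon2) = 0.8240, d(taxon1,taxon3) = 0.3041, d(taxon2,taxon3) = 0.7083

taxon1–taxon2: 12/24 sites differ → p = 0.5, d = −0.75 ln(1 − 0.666667) = 0.823960 ≈ 0.8240.
taxon1–taxon3: 6/24 sites differ → p = 0.25, d = −0.75 ln(1 − 0.333333) = 0.304098 ≈ 0.3041.
taxon2–taxon3: 11/24 sites differ → p ≈ 0.458333, d = −0.75 ln(1 − 0.611111) = 0.708346 ≈ 0.7083.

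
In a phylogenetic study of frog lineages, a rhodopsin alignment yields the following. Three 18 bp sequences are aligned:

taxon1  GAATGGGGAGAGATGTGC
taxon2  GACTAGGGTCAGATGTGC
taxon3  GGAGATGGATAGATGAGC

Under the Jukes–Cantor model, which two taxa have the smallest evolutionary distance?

taxon1 and taxon2

taxon1–taxon2: 4/18 differ, p = 0.222, d = 0.264.
taxon1–taxon3: 6/18 differ, p = 0.333, d = 0.441.
taxon2–taxon3: 7/18 differ, p = 0.389, d = 0.548.
The smallest distance is between taxon1 and taxon2.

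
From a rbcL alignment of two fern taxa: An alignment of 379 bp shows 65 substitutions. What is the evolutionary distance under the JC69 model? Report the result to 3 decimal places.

0.195

p = 65/379 ≈ 0.171504.
d = −(3/4) ln(1 − 4p/3) = −0.75 ln(1 − 0.228672) = −0.75 ln(0.771328)
  = −0.75 × (-0.259642) = 0.194732 substitutions/site.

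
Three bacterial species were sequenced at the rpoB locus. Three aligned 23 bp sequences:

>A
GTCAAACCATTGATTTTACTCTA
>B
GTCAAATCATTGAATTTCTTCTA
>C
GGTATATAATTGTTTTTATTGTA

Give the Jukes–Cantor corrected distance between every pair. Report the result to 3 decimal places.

A–B: 4/23 sites differ → p ≈ 0.173913, d = −0.75 ln(1 − 0.231884) = 0.197861 ≈ 0.198.
A–C: 8/23 sites differ → p ≈ 0.347826, d = −0.75 ln(1 − 0.463768) = 0.467391 ≈ 0.467.
B–C: 8/23 sites differ → p ≈ 0.347826, d = −0.75 ln(1 − 0.463768) = 0.467391 ≈ 0.467.

d(A,B) = 0.198, d(A,C) = 0.467, d(B,C) = 0.467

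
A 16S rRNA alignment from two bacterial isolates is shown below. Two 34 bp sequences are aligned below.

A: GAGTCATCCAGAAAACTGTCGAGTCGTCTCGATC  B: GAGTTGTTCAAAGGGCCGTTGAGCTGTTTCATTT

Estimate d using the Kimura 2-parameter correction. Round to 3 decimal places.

Of 34 sites, 14 differences are transitions and 1 are transversions, so P = 14/34 ≈ 0.411765 and Q = 1/34 ≈ 0.029412.
Under the Kimura two-parameter model, d = −½ ln(1 − 2P − Q) − ¼ ln(1 − 2Q).
1 − 2P − Q = 0.147058, giving −½ ln(0.147058) = 0.958464.
1 − 2Q = 0.941176, giving −¼ ln(0.941176) = 0.015156.
d = 0.958464 + 0.015156 = 0.973620.

0.974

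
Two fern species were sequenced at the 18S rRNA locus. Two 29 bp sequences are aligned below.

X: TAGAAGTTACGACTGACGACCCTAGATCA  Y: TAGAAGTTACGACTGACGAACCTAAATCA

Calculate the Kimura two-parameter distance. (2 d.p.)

0.07

Of 29 sites, 1 differences are transitions and 1 are transversions, so P = 1/29 ≈ 0.034483 and Q = 1/29 ≈ 0.034483.
Under the Kimura two-parameter model, d = −½ ln(1 − 2P − Q) − ¼ ln(1 − 2Q).
1 − 2P − Q = 0.896551, giving −½ ln(0.896551) = 0.054600.
1 − 2Q = 0.931034, giving −¼ ln(0.931034) = 0.017865.
d = 0.054600 + 0.017865 = 0.072465.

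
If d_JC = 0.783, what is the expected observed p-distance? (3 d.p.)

p = (3/4)(1 − e^(−4d/3)) = 0.75 × (1 − e^(-1.044)) = 0.75 × (1 − 0.352044) = 0.485967.

0.486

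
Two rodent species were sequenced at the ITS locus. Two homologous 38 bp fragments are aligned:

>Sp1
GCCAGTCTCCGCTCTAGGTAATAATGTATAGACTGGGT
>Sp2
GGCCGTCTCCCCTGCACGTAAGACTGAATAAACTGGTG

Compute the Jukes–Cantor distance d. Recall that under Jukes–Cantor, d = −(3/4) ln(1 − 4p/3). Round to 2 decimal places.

The sequences differ at 12 of 38 sites, so p = 12/38 ≈ 0.315789.
d = −(3/4) ln(1 − 4p/3) = −0.75 ln(1 − 0.421052) = −0.75 ln(0.578948)
  = −0.75 × (-0.546543) = 0.409907 substitutions/site.

0.41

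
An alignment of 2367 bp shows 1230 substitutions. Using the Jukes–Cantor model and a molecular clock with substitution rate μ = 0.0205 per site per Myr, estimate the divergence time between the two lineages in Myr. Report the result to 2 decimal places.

21.59

p = 1230/2367 ≈ 0.519645.
d = −(3/4) ln(1 − 4p/3) = −0.75 ln(1 − 0.69286) = −0.75 ln(0.30714)
  = −0.75 × (-1.180452) = 0.885339 substitutions/site.
Under a molecular clock d = 2μt, so t = d/(2μ) = 0.885339 / (2 × 0.0205) = 21.59 Myr.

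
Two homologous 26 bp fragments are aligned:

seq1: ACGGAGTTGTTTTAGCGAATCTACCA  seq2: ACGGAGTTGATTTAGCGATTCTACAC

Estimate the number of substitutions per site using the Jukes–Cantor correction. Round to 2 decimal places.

The sequences differ at 4 of 26 sites (10, 19, 25, 26), so p = 4/26 ≈ 0.153846.
d = −(3/4) ln(1 − 4p/3) = −0.75 ln(1 − 0.205128) = −0.75 ln(0.794872)
  = −0.75 × (-0.229574) = 0.172181 substitutions/site.

0.17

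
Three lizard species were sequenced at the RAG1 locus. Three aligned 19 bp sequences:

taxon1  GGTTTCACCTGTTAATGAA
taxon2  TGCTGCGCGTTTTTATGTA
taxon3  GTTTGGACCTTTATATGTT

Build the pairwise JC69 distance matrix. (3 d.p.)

taxon1–taxon2: 8/19 sites differ → p ≈ 0.421053, d = −0.75 ln(1 − 0.561404) = 0.618132 ≈ 0.618.
taxon1–taxon3: 8/19 sites differ → p ≈ 0.421053, d = −0.75 ln(1 − 0.561404) = 0.618132 ≈ 0.618.
taxon2–taxon3: 8/19 sites differ → p ≈ 0.421053, d = −0.75 ln(1 − 0.561404) = 0.618132 ≈ 0.618.

d(taxon1,taxon2) = 0.618, d(taxon1,taxon3) = 0.618, d(taxon2,taxon3) = 0.618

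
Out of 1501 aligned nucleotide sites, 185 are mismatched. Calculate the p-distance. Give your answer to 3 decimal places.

0.123

p = 185/1501 = 0.123251… ≈ 0.123 (to 3 d.p.).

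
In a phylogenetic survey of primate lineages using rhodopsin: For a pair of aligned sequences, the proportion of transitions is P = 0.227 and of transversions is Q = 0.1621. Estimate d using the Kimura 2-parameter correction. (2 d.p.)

Under the Kimura two-parameter model, d = −½ ln(1 − 2P − Q) − ¼ ln(1 − 2Q).
1 − 2P − Q = 0.3839, giving −½ ln(0.3839) = 0.478687.
1 − 2Q = 0.6758, giving −¼ ln(0.6758) = 0.097965.
d = 0.478687 + 0.097965 = 0.576652.

0.58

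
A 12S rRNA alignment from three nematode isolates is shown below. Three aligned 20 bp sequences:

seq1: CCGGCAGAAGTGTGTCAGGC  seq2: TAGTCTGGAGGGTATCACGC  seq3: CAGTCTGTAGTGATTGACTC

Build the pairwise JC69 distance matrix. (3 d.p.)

d(seq1,seq2) = 0.572, d(seq1,seq3) = 0.687, d(seq2,seq3) = 0.471

seq1–seq2: 8/20 sites differ → p = 0.4, d = −0.75 ln(1 − 0.533333) = 0.571605 ≈ 0.572.
seq1–seq3: 9/20 sites differ → p = 0.45, d = −0.75 ln(1 − 0.6) = 0.687218 ≈ 0.687.
seq2–seq3: 7/20 sites differ → p = 0.35, d = −0.75 ln(1 − 0.466667) = 0.471457 ≈ 0.471.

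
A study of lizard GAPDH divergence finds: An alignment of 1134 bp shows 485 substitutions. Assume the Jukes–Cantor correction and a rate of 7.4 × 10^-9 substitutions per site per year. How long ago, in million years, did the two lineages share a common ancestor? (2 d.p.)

p = 485/1134 ≈ 0.42769.
d = −(3/4) ln(1 − 4p/3) = −0.75 ln(1 − 0.570253) = −0.75 ln(0.429747)
  = −0.75 × (-0.844559) = 0.633419 substitutions/site.
Under a molecular clock d = 2μt, so t = d/(2μ) = 0.633419 / (2 × 7.4 × 10^-9) = 42.80 million years.

42.80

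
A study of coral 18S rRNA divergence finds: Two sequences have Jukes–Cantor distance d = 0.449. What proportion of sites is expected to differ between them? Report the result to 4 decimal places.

p = (3/4)(1 − e^(−4d/3)) = 0.75 × (1 − e^(-0.598667)) = 0.75 × (1 − 0.549544) = 0.337842.

0.3378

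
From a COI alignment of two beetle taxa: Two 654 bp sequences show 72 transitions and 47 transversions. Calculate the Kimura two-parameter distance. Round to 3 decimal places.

P = 72/654 ≈ 0.110092 and Q = 47/654 ≈ 0.071865.
Under the Kimura two-parameter model, d = −½ ln(1 − 2P − Q) − ¼ ln(1 − 2Q).
1 − 2P − Q = 0.707951, giving −½ ln(0.707951) = 0.172690.
1 − 2Q = 0.85627, giving −¼ ln(0.85627) = 0.038792.
d = 0.172690 + 0.038792 = 0.211482.

0.211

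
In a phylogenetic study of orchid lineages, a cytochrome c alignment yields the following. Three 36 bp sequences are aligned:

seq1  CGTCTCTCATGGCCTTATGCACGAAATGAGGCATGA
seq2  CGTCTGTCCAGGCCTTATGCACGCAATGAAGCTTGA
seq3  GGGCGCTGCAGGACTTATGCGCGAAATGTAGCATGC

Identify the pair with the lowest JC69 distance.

seq1–seq2: 6/36 differ, p = 0.167, d = 0.188.
seq1–seq3: 11/36 differ, p = 0.306, d = 0.392.
seq2–seq3: 11/36 differ, p = 0.306, d = 0.392.
The smallest distance is between seq1 and seq2.

seq1 and seq2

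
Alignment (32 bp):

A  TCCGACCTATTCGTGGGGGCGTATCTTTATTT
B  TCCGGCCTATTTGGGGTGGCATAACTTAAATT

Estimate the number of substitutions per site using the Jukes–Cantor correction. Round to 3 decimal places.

0.304

The sequences differ at 8 of 32 sites (5, 12, 14, 17, 21, 24, 28, 30), so p = 8/32 = 0.25.
d = −(3/4) ln(1 − 4p/3) = −0.75 ln(1 − 0.333333) = −0.75 ln(0.666667)
  = −0.75 × (-0.405465) = 0.304099 substitutions/site.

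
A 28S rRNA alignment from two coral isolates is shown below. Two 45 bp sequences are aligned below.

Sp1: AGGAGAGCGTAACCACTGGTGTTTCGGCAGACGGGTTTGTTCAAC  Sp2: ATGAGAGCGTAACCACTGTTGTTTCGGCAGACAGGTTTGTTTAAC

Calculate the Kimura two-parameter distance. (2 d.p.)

Of 45 sites, 2 differences are transitions and 2 are transversions, so P = 2/45 ≈ 0.044444 and Q = 2/45 ≈ 0.044444.
Under the Kimura two-parameter model, d = −½ ln(1 − 2P − Q) − ¼ ln(1 − 2Q).
1 − 2P − Q = 0.866668, giving −½ ln(0.866668) = 0.071550.
1 − 2Q = 0.911112, giving −¼ ln(0.911112) = 0.023272.
d = 0.071550 + 0.023272 = 0.094822.

0.09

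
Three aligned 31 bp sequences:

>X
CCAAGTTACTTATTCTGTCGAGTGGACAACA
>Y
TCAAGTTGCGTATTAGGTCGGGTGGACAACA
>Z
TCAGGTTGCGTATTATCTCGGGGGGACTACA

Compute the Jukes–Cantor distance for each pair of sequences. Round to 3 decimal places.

d(X,Y) = 0.224, d(X,Z) = 0.367, d(Y,Z) = 0.182

X–Y: 6/31 sites differ → p ≈ 0.193548, d = −0.75 ln(1 − 0.258064) = 0.223869 ≈ 0.224.
X–Z: 9/31 sites differ → p ≈ 0.290323, d = −0.75 ln(1 − 0.387097) = 0.367161 ≈ 0.367.
Y–Z: 5/31 sites differ → p ≈ 0.16129, d = −0.75 ln(1 − 0.215053) = 0.181604 ≈ 0.182.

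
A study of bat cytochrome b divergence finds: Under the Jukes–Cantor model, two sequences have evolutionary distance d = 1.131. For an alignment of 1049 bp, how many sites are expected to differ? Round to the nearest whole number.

Invert JC69: p = (3/4)(1 − e^(−4d/3)) = 0.75 × (1 − e^(-1.508)) = 0.75 × (1 − 0.221352) = 0.583986.
Expected differing sites = pL ≈ 0.583986 × 1049 = 612.601314 ≈ 613.

613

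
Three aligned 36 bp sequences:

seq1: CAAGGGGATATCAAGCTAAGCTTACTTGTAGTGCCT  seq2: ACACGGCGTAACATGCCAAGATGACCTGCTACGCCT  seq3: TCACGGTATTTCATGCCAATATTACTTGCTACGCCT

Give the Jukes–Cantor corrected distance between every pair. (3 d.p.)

d(seq1,seq2) = 0.608, d(seq1,seq3) = 0.493, d(seq2,seq3) = 0.264

seq1–seq2: 15/36 sites differ → p ≈ 0.416667, d = −0.75 ln(1 − 0.555556) = 0.608198 ≈ 0.608.
seq1–seq3: 13/36 sites differ → p ≈ 0.361111, d = −0.75 ln(1 − 0.481481) = 0.492584 ≈ 0.493.
seq2–seq3: 8/36 sites differ → p ≈ 0.222222, d = −0.75 ln(1 − 0.296296) = 0.263548 ≈ 0.264.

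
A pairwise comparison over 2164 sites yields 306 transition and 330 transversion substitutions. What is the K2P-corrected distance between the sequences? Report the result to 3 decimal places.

0.377

P = 306/2164 ≈ 0.141405 and Q = 330/2164 ≈ 0.152495.
Under the Kimura two-parameter model, d = −½ ln(1 − 2P − Q) − ¼ ln(1 − 2Q).
1 − 2P − Q = 0.564695, giving −½ ln(0.564695) = 0.285735.
1 − 2Q = 0.69501, giving −¼ ln(0.69501) = 0.090957.
d = 0.285735 + 0.090957 = 0.376692.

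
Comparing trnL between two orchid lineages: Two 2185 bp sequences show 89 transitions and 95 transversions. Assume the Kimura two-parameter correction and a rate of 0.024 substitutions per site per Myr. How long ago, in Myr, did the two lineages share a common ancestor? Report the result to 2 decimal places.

P = 89/2185 ≈ 0.040732 and Q = 95/2185 ≈ 0.043478.
Under the Kimura two-parameter model, d = −½ ln(1 − 2P − Q) − ¼ ln(1 − 2Q).
1 − 2P − Q = 0.875058, giving −½ ln(0.875058) = 0.066733.
1 − 2Q = 0.913044, giving −¼ ln(0.913044) = 0.022743.
d = 0.066733 + 0.022743 = 0.089476.
Under a molecular clock d = 2μt, so t = d/(2μ) = 0.089476 / (2 × 0.024) = 1.86 Myr.

1.86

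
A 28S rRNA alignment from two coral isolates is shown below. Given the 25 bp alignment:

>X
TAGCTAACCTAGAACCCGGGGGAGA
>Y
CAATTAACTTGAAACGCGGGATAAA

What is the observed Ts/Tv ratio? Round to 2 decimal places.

4.00

Transitions are A↔G and C↔T; transversions are all other mismatches.
Transitions: 8. Transversions: 2.
R = 8/2 = 4.00.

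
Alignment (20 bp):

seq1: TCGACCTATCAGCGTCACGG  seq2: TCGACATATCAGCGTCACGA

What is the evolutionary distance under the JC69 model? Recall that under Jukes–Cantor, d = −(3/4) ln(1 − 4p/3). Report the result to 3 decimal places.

The sequences differ at 2 of 20 sites (6, 20), so p = 2/20 = 0.1.
d = −(3/4) ln(1 − 4p/3) = −0.75 ln(1 − 0.133333) = −0.75 ln(0.866667)
  = −0.75 × (-0.143100) = 0.107325 substitutions/site.

0.107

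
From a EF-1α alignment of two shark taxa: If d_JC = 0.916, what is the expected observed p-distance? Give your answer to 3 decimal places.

p = (3/4)(1 − e^(−4d/3)) = 0.75 × (1 − e^(-1.221333)) = 0.75 × (1 − 0.294837) = 0.528872.

0.529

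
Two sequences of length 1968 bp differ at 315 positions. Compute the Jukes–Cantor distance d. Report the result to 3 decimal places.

p = 315/1968 ≈ 0.160061.
d = −(3/4) ln(1 − 4p/3) = −0.75 ln(1 − 0.213415) = −0.75 ln(0.786585)
  = −0.75 × (-0.240054) = 0.180041 substitutions/site.

0.180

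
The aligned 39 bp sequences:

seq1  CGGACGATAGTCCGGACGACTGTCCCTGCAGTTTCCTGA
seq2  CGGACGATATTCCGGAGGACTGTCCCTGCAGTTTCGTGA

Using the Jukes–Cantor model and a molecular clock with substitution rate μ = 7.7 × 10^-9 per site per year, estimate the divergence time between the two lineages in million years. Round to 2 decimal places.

The sequences differ at 3 of 39 sites (10, 17, 36), so p = 3/39 ≈ 0.076923.
d = −(3/4) ln(1 − 4p/3) = −0.75 ln(1 − 0.102564) = −0.75 ln(0.897436)
  = −0.75 × (-0.108213) = 0.081160 substitutions/site.
Under a molecular clock d = 2μt, so t = d/(2μ) = 0.081160 / (2 × 7.7 × 10^-9) = 5.27 million years.

5.27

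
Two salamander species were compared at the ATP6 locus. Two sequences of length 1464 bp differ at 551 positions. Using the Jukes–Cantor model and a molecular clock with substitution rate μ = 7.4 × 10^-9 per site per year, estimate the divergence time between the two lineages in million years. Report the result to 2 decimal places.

p = 551/1464 ≈ 0.376366.
d = −(3/4) ln(1 − 4p/3) = −0.75 ln(1 − 0.501821) = −0.75 ln(0.498179)
  = −0.75 × (-0.696796) = 0.522597 substitutions/site.
Under a molecular clock d = 2μt, so t = d/(2μ) = 0.522597 / (2 × 7.4 × 10^-9) = 35.31 million years.

35.31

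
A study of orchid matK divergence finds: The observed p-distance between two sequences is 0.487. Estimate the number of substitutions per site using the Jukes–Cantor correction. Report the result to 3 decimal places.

0.786

d = −(3/4) ln(1 − 4p/3) = −0.75 ln(1 − 0.649333) = −0.75 ln(0.350667)
  = −0.75 × (-1.047918) = 0.785939 substitutions/site.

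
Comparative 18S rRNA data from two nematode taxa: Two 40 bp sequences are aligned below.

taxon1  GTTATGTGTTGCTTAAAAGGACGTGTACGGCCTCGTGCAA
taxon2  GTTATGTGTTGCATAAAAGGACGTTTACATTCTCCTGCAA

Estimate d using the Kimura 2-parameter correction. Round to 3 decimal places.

0.167

Of 40 sites, 2 differences are transitions and 4 are transversions, so P = 2/40 = 0.05 and Q = 4/40 = 0.1.
Under the Kimura two-parameter model, d = −½ ln(1 − 2P − Q) − ¼ ln(1 − 2Q).
1 − 2P − Q = 0.8, giving −½ ln(0.8) = 0.111572.
1 − 2Q = 0.8, giving −¼ ln(0.8) = 0.055786.
d = 0.111572 + 0.055786 = 0.167358.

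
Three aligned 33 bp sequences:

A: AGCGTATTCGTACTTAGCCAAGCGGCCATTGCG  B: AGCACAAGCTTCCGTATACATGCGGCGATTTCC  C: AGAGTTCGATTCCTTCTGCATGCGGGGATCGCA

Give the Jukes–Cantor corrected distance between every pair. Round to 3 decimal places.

A–B: 13/33 sites differ → p ≈ 0.393939, d = −0.75 ln(1 − 0.525252) = 0.558728 ≈ 0.559.
A–C: 15/33 sites differ → p ≈ 0.454545, d = −0.75 ln(1 − 0.60606) = 0.698667 ≈ 0.699.
B–C: 13/33 sites differ → p ≈ 0.393939, d = −0.75 ln(1 − 0.525252) = 0.558728 ≈ 0.559.

d(A,B) = 0.559, d(A,C) = 0.699, d(B,C) = 0.559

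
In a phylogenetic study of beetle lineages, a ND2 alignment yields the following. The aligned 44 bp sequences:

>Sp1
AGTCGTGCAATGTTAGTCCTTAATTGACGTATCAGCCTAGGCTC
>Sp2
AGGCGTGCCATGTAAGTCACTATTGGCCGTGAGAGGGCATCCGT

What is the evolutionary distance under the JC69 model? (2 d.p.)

0.59

The sequences differ at 18 of 44 sites, so p = 18/44 ≈ 0.409091.
d = −(3/4) ln(1 − 4p/3) = −0.75 ln(1 − 0.545455) = −0.75 ln(0.454545)
  = −0.75 × (-0.788458) = 0.591344 substitutions/site.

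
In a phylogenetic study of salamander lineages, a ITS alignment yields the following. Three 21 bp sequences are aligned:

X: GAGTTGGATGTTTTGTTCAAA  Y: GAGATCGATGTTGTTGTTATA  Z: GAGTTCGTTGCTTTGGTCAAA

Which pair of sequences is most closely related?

X–Y: 7/21 differ, p = 0.333, d = 0.441.
X–Z: 4/21 differ, p = 0.190, d = 0.220.
Y–Z: 7/21 differ, p = 0.333, d = 0.441.
The smallest distance is between X and Z.

X and Z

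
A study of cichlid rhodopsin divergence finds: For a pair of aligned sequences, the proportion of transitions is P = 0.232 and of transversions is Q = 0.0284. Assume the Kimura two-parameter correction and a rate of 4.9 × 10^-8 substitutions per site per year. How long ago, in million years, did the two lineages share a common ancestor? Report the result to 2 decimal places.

3.61

Under the Kimura two-parameter model, d = −½ ln(1 − 2P − Q) − ¼ ln(1 − 2Q).
1 − 2P − Q = 0.5076, giving −½ ln(0.5076) = 0.339031.
1 − 2Q = 0.9432, giving −¼ ln(0.9432) = 0.014619.
d = 0.339031 + 0.014619 = 0.353650.
Under a molecular clock d = 2μt, so t = d/(2μ) = 0.353650 / (2 × 4.9 × 10^-8) = 3.61 million years.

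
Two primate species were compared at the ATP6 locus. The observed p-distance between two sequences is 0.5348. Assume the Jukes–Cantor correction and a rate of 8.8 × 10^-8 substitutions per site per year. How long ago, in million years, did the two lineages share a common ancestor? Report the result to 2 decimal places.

d = −(3/4) ln(1 − 4p/3) = −0.75 ln(1 − 0.713067) = −0.75 ln(0.286933)
  = −0.75 × (-1.248507) = 0.936380 substitutions/site.
Under a molecular clock d = 2μt, so t = d/(2μ) = 0.936380 / (2 × 8.8 × 10^-8) = 5.32 million years.

5.32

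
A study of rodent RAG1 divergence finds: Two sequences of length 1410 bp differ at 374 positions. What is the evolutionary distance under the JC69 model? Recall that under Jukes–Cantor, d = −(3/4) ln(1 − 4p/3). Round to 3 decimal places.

0.327

p = 374/1410 ≈ 0.265248.
d = −(3/4) ln(1 − 4p/3) = −0.75 ln(1 − 0.353664) = −0.75 ln(0.646336)
  = −0.75 × (-0.436436) = 0.327327 substitutions/site.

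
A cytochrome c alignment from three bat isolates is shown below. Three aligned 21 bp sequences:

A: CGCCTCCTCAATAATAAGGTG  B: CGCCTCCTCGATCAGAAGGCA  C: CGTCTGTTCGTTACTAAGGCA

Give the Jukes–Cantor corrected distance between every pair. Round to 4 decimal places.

d(A,B) = 0.2865, d(A,C) = 0.5319, d(B,C) = 0.4408

A–B: 5/21 sites differ → p ≈ 0.238095, d = −0.75 ln(1 − 0.31746) = 0.286451 ≈ 0.2865.
A–C: 8/21 sites differ → p ≈ 0.380952, d = −0.75 ln(1 − 0.507936) = 0.531860 ≈ 0.5319.
B–C: 7/21 sites differ → p ≈ 0.333333, d = −0.75 ln(1 − 0.444444) = 0.440839 ≈ 0.4408.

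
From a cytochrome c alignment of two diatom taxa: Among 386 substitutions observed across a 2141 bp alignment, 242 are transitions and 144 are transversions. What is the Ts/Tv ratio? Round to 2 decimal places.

R = 242/144 = 1.680555… ≈ 1.68 (to 2 d.p.).

1.68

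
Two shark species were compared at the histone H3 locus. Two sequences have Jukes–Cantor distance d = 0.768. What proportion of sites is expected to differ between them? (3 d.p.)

p = (3/4)(1 − e^(−4d/3)) = 0.75 × (1 − e^(-1.024)) = 0.75 × (1 − 0.359155) = 0.480634.

0.481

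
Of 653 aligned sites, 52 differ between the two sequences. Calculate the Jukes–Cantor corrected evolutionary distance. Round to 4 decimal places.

p = 52/653 ≈ 0.079632.
d = −(3/4) ln(1 − 4p/3) = −0.75 ln(1 − 0.106176) = −0.75 ln(0.893824)
  = −0.75 × (-0.112246) = 0.084185 substitutions/site.

0.0842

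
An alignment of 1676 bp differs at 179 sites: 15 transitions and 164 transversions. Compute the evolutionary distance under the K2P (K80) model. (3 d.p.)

P = 15/1676 ≈ 0.00895 and Q = 164/1676 ≈ 0.097852.
Under the Kimura two-parameter model, d = −½ ln(1 − 2P − Q) − ¼ ln(1 − 2Q).
1 − 2P − Q = 0.884248, giving −½ ln(0.884248) = 0.061509.
1 − 2Q = 0.804296, giving −¼ ln(0.804296) = 0.054447.
d = 0.061509 + 0.054447 = 0.115956.

0.116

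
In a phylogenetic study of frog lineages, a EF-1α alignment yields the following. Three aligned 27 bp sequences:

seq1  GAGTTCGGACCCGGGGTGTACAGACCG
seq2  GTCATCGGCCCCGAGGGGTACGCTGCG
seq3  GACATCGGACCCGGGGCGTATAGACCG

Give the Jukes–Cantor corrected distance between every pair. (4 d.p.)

d(seq1,seq2) = 0.5107, d(seq1,seq3) = 0.1650, d(seq2,seq3) = 0.4408

seq1–seq2: 10/27 sites differ → p ≈ 0.37037, d = −0.75 ln(1 − 0.493827) = 0.510658 ≈ 0.5107.
seq1–seq3: 4/27 sites differ → p ≈ 0.148148, d = −0.75 ln(1 − 0.197531) = 0.165047 ≈ 0.1650.
seq2–seq3: 9/27 sites differ → p ≈ 0.333333, d = −0.75 ln(1 − 0.444444) = 0.440839 ≈ 0.4408.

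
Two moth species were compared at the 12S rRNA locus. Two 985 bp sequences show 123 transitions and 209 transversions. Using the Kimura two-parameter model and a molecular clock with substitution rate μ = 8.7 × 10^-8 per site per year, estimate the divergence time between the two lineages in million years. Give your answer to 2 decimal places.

P = 123/985 ≈ 0.124873 and Q = 209/985 ≈ 0.212183.
Under the Kimura two-parameter model, d = −½ ln(1 − 2P − Q) − ¼ ln(1 − 2Q).
1 − 2P − Q = 0.538071, giving −½ ln(0.538071) = 0.309882.
1 − 2Q = 0.575634, giving −¼ ln(0.575634) = 0.138071.
d = 0.309882 + 0.138071 = 0.447953.
Under a molecular clock d = 2μt, so t = d/(2μ) = 0.447953 / (2 × 8.7 × 10^-8) = 2.57 million years.

2.57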